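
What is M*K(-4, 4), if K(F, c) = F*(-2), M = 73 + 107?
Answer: 1440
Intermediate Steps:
M = 180
K(F, c) = -2*F
M*K(-4, 4) = 180*(-2*(-4)) = 180*8 = 1440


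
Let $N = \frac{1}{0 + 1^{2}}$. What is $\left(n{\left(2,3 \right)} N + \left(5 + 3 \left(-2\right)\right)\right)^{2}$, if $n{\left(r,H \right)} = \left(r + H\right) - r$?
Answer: $4$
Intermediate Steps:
$n{\left(r,H \right)} = H$ ($n{\left(r,H \right)} = \left(H + r\right) - r = H$)
$N = 1$ ($N = \frac{1}{0 + 1} = 1^{-1} = 1$)
$\left(n{\left(2,3 \right)} N + \left(5 + 3 \left(-2\right)\right)\right)^{2} = \left(3 \cdot 1 + \left(5 + 3 \left(-2\right)\right)\right)^{2} = \left(3 + \left(5 - 6\right)\right)^{2} = \left(3 - 1\right)^{2} = 2^{2} = 4$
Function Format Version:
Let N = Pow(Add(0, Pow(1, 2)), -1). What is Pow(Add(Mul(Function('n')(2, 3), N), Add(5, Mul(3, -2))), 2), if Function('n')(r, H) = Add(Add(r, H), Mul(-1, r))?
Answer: 4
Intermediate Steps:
Function('n')(r, H) = H (Function('n')(r, H) = Add(Add(H, r), Mul(-1, r)) = H)
N = 1 (N = Pow(Add(0, 1), -1) = Pow(1, -1) = 1)
Pow(Add(Mul(Function('n')(2, 3), N), Add(5, Mul(3, -2))), 2) = Pow(Add(Mul(3, 1), Add(5, Mul(3, -2))), 2) = Pow(Add(3, Add(5, -6)), 2) = Pow(Add(3, -1), 2) = Pow(2, 2) = 4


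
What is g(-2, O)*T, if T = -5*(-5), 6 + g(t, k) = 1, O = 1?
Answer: -125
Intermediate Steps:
g(t, k) = -5 (g(t, k) = -6 + 1 = -5)
T = 25
g(-2, O)*T = -5*25 = -125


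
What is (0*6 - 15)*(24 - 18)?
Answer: -90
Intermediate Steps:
(0*6 - 15)*(24 - 18) = (0 - 15)*6 = -15*6 = -90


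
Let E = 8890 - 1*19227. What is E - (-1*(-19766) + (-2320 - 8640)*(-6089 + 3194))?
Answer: -31759303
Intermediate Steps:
E = -10337 (E = 8890 - 19227 = -10337)
E - (-1*(-19766) + (-2320 - 8640)*(-6089 + 3194)) = -10337 - (-1*(-19766) + (-2320 - 8640)*(-6089 + 3194)) = -10337 - (19766 - 10960*(-2895)) = -10337 - (19766 + 31729200) = -10337 - 1*31748966 = -10337 - 31748966 = -31759303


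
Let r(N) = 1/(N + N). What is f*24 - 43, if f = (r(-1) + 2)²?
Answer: 11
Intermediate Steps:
r(N) = 1/(2*N)
f = 9/4 (f = ((½)/(-1) + 2)² = ((½)*(-1) + 2)² = (-½ + 2)² = (3/2)² = 9/4 ≈ 2.2500)
f*24 - 43 = (9/4)*24 - 43 = 54 - 43 = 11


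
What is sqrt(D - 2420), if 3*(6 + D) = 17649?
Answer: sqrt(3457) ≈ 58.796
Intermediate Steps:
D = 5877 (D = -6 + (1/3)*17649 = -6 + 5883 = 5877)
sqrt(D - 2420) = sqrt(5877 - 2420) = sqrt(3457)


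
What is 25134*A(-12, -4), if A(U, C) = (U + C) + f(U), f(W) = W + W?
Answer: -1005360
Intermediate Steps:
f(W) = 2*W
A(U, C) = C + 3*U (A(U, C) = (U + C) + 2*U = (C + U) + 2*U = C + 3*U)
25134*A(-12, -4) = 25134*(-4 + 3*(-12)) = 25134*(-4 - 36) = 25134*(-40) = -1005360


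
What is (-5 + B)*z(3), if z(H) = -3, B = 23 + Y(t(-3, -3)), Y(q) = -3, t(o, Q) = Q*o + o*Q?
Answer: -45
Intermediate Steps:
t(o, Q) = 2*Q*o (t(o, Q) = Q*o + Q*o = 2*Q*o)
B = 20 (B = 23 - 3 = 20)
(-5 + B)*z(3) = (-5 + 20)*(-3) = 15*(-3) = -45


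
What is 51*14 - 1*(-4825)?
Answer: 5539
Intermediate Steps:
51*14 - 1*(-4825) = 714 + 4825 = 5539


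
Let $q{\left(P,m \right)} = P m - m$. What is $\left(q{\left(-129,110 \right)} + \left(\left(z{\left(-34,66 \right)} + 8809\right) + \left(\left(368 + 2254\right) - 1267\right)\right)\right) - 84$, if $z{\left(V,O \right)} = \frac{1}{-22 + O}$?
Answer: $- \frac{185679}{44} \approx -4220.0$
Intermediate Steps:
$q{\left(P,m \right)} = - m + P m$
$\left(q{\left(-129,110 \right)} + \left(\left(z{\left(-34,66 \right)} + 8809\right) + \left(\left(368 + 2254\right) - 1267\right)\right)\right) - 84 = \left(110 \left(-1 - 129\right) + \left(\left(\frac{1}{-22 + 66} + 8809\right) + \left(\left(368 + 2254\right) - 1267\right)\right)\right) - 84 = \left(110 \left(-130\right) + \left(\left(\frac{1}{44} + 8809\right) + \left(2622 - 1267\right)\right)\right) - 84 = \left(-14300 + \left(\left(\frac{1}{44} + 8809\right) + 1355\right)\right) - 84 = \left(-14300 + \left(\frac{387597}{44} + 1355\right)\right) - 84 = \left(-14300 + \frac{447217}{44}\right) - 84 = - \frac{181983}{44} - 84 = - \frac{185679}{44}$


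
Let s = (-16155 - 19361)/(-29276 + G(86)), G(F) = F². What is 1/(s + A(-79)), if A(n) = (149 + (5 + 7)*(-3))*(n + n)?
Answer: -5470/97652501 ≈ -5.6015e-5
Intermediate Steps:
A(n) = 226*n (A(n) = (149 + 12*(-3))*(2*n) = (149 - 36)*(2*n) = 113*(2*n) = 226*n)
s = 8879/5470 (s = (-16155 - 19361)/(-29276 + 86²) = -35516/(-29276 + 7396) = -35516/(-21880) = -35516*(-1/21880) = 8879/5470 ≈ 1.6232)
1/(s + A(-79)) = 1/(8879/5470 + 226*(-79)) = 1/(8879/5470 - 17854) = 1/(-97652501/5470) = -5470/97652501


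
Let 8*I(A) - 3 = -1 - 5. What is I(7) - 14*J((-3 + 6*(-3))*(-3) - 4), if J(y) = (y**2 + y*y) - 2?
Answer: -779523/8 ≈ -97440.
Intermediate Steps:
I(A) = -3/8 (I(A) = 3/8 + (-1 - 5)/8 = 3/8 + (1/8)*(-6) = 3/8 - 3/4 = -3/8)
J(y) = -2 + 2*y**2 (J(y) = (y**2 + y**2) - 2 = 2*y**2 - 2 = -2 + 2*y**2)
I(7) - 14*J((-3 + 6*(-3))*(-3) - 4) = -3/8 - 14*(-2 + 2*((-3 + 6*(-3))*(-3) - 4)**2) = -3/8 - 14*(-2 + 2*((-3 - 18)*(-3) - 4)**2) = -3/8 - 14*(-2 + 2*(-21*(-3) - 4)**2) = -3/8 - 14*(-2 + 2*(63 - 4)**2) = -3/8 - 14*(-2 + 2*59**2) = -3/8 - 14*(-2 + 2*3481) = -3/8 - 14*(-2 + 6962) = -3/8 - 14*6960 = -3/8 - 97440 = -779523/8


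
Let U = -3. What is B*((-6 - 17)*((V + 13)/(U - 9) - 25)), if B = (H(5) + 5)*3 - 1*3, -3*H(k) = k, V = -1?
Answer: 4186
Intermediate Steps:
H(k) = -k/3
B = 7 (B = (-1/3*5 + 5)*3 - 1*3 = (-5/3 + 5)*3 - 3 = (10/3)*3 - 3 = 10 - 3 = 7)
B*((-6 - 17)*((V + 13)/(U - 9) - 25)) = 7*((-6 - 17)*((-1 + 13)/(-3 - 9) - 25)) = 7*(-23*(12/(-12) - 25)) = 7*(-23*(12*(-1/12) - 25)) = 7*(-23*(-1 - 25)) = 7*(-23*(-26)) = 7*598 = 4186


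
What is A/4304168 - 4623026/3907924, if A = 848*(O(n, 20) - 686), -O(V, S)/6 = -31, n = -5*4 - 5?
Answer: -22833941047/17818179478 ≈ -1.2815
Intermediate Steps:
n = -25 (n = -20 - 5 = -25)
O(V, S) = 186 (O(V, S) = -6*(-31) = 186)
A = -424000 (A = 848*(186 - 686) = 848*(-500) = -424000)
A/4304168 - 4623026/3907924 = -424000/4304168 - 4623026/3907924 = -424000*1/4304168 - 4623026*1/3907924 = -53000/538021 - 2311513/1953962 = -22833941047/17818179478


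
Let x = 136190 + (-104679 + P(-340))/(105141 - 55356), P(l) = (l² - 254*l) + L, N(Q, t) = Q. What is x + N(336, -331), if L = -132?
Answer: 2265681353/16595 ≈ 1.3653e+5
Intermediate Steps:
P(l) = -132 + l² - 254*l (P(l) = (l² - 254*l) - 132 = -132 + l² - 254*l)
x = 2260105433/16595 (x = 136190 + (-104679 + (-132 + (-340)² - 254*(-340)))/(105141 - 55356) = 136190 + (-104679 + (-132 + 115600 + 86360))/49785 = 136190 + (-104679 + 201828)*(1/49785) = 136190 + 97149*(1/49785) = 136190 + 32383/16595 = 2260105433/16595 ≈ 1.3619e+5)
x + N(336, -331) = 2260105433/16595 + 336 = 2265681353/16595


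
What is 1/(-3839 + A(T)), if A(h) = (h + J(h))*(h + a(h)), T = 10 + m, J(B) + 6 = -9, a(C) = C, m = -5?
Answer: -1/3939 ≈ -0.00025387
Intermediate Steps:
J(B) = -15 (J(B) = -6 - 9 = -15)
T = 5 (T = 10 - 5 = 5)
A(h) = 2*h*(-15 + h) (A(h) = (h - 15)*(h + h) = (-15 + h)*(2*h) = 2*h*(-15 + h))
1/(-3839 + A(T)) = 1/(-3839 + 2*5*(-15 + 5)) = 1/(-3839 + 2*5*(-10)) = 1/(-3839 - 100) = 1/(-3939) = -1/3939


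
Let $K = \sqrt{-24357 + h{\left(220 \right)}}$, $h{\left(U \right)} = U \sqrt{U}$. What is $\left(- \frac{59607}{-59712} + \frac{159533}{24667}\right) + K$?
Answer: $\frac{3665453455}{490971968} + \sqrt{-24357 + 440 \sqrt{55}} \approx 7.4657 + 145.24 i$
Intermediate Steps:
$h{\left(U \right)} = U^{\frac{3}{2}}$
$K = \sqrt{-24357 + 440 \sqrt{55}}$ ($K = \sqrt{-24357 + 220^{\frac{3}{2}}} = \sqrt{-24357 + 440 \sqrt{55}} \approx 145.24 i$)
$\left(- \frac{59607}{-59712} + \frac{159533}{24667}\right) + K = \left(- \frac{59607}{-59712} + \frac{159533}{24667}\right) + \sqrt{-24357 + 440 \sqrt{55}} = \left(\left(-59607\right) \left(- \frac{1}{59712}\right) + 159533 \cdot \frac{1}{24667}\right) + \sqrt{-24357 + 440 \sqrt{55}} = \left(\frac{19869}{19904} + \frac{159533}{24667}\right) + \sqrt{-24357 + 440 \sqrt{55}} = \frac{3665453455}{490971968} + \sqrt{-24357 + 440 \sqrt{55}}$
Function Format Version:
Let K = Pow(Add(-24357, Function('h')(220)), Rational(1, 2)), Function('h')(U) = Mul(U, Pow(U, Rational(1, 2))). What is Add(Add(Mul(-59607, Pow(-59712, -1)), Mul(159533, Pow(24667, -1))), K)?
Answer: Add(Rational(3665453455, 490971968), Pow(Add(-24357, Mul(440, Pow(55, Rational(1, 2)))), Rational(1, 2))) ≈ Add(7.4657, Mul(145.24, I))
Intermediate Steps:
Function('h')(U) = Pow(U, Rational(3, 2))
K = Pow(Add(-24357, Mul(440, Pow(55, Rational(1, 2)))), Rational(1, 2)) (K = Pow(Add(-24357, Pow(220, Rational(3, 2))), Rational(1, 2)) = Pow(Add(-24357, Mul(440, Pow(55, Rational(1, 2)))), Rational(1, 2)) ≈ Mul(145.24, I))
Add(Add(Mul(-59607, Pow(-59712, -1)), Mul(159533, Pow(24667, -1))), K) = Add(Add(Mul(-59607, Pow(-59712, -1)), Mul(159533, Pow(24667, -1))), Pow(Add(-24357, Mul(440, Pow(55, Rational(1, 2)))), Rational(1, 2))) = Add(Add(Mul(-59607, Rational(-1, 59712)), Mul(159533, Rational(1, 24667))), Pow(Add(-24357, Mul(440, Pow(55, Rational(1, 2)))), Rational(1, 2))) = Add(Add(Rational(19869, 19904), Rational(159533, 24667)), Pow(Add(-24357, Mul(440, Pow(55, Rational(1, 2)))), Rational(1, 2))) = Add(Rational(3665453455, 490971968), Pow(Add(-24357, Mul(440, Pow(55, Rational(1, 2)))), Rational(1, 2)))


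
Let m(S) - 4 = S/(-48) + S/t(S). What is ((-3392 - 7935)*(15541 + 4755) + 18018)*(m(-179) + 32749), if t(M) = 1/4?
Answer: -176768529023585/24 ≈ -7.3654e+12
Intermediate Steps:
t(M) = ¼
m(S) = 4 + 191*S/48 (m(S) = 4 + (S/(-48) + S/(¼)) = 4 + (S*(-1/48) + S*4) = 4 + (-S/48 + 4*S) = 4 + 191*S/48)
((-3392 - 7935)*(15541 + 4755) + 18018)*(m(-179) + 32749) = ((-3392 - 7935)*(15541 + 4755) + 18018)*((4 + (191/48)*(-179)) + 32749) = (-11327*20296 + 18018)*((4 - 34189/48) + 32749) = (-229892792 + 18018)*(-33997/48 + 32749) = -229874774*1537955/48 = -176768529023585/24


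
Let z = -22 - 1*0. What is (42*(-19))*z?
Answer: 17556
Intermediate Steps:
z = -22 (z = -22 + 0 = -22)
(42*(-19))*z = (42*(-19))*(-22) = -798*(-22) = 17556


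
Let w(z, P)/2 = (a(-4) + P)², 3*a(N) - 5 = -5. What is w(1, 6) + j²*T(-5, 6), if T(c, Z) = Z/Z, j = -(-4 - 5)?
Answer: 153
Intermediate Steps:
a(N) = 0 (a(N) = 5/3 + (⅓)*(-5) = 5/3 - 5/3 = 0)
j = 9 (j = -1*(-9) = 9)
T(c, Z) = 1
w(z, P) = 2*P² (w(z, P) = 2*(0 + P)² = 2*P²)
w(1, 6) + j²*T(-5, 6) = 2*6² + 9²*1 = 2*36 + 81*1 = 72 + 81 = 153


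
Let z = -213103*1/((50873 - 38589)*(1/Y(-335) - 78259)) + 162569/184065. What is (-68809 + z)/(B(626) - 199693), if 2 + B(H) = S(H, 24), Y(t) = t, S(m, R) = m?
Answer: 104583989369443259561/302572301345817433560 ≈ 0.34565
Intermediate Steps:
B(H) = -2 + H
z = 17455986328710787/19759178563692120 (z = -213103*1/((50873 - 38589)*(1/(-335) - 78259)) + 162569/184065 = -213103*1/(12284*(-1/335 - 78259)) + 162569*(1/184065) = -213103/((-26216766/335*12284)) + 162569/184065 = -213103/(-322046753544/335) + 162569/184065 = -213103*(-335/322046753544) + 162569/184065 = 71389505/322046753544 + 162569/184065 = 17455986328710787/19759178563692120 ≈ 0.88344)
(-68809 + z)/(B(626) - 199693) = (-68809 + 17455986328710787/19759178563692120)/((-2 + 626) - 199693) = -1359591861802762374293/(19759178563692120*(624 - 199693)) = -1359591861802762374293/19759178563692120/(-199069) = -1359591861802762374293/19759178563692120*(-1/199069) = 104583989369443259561/302572301345817433560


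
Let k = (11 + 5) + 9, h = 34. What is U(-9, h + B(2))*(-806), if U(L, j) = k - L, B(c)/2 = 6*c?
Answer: -27404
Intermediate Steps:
B(c) = 12*c (B(c) = 2*(6*c) = 12*c)
k = 25 (k = 16 + 9 = 25)
U(L, j) = 25 - L
U(-9, h + B(2))*(-806) = (25 - 1*(-9))*(-806) = (25 + 9)*(-806) = 34*(-806) = -27404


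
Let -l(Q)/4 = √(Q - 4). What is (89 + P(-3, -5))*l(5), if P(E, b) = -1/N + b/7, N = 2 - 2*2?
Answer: -2486/7 ≈ -355.14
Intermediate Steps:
N = -2 (N = 2 - 4 = -2)
P(E, b) = ½ + b/7 (P(E, b) = -1/(-2) + b/7 = -1*(-½) + b*(⅐) = ½ + b/7)
l(Q) = -4*√(-4 + Q) (l(Q) = -4*√(Q - 4) = -4*√(-4 + Q))
(89 + P(-3, -5))*l(5) = (89 + (½ + (⅐)*(-5)))*(-4*√(-4 + 5)) = (89 + (½ - 5/7))*(-4*√1) = (89 - 3/14)*(-4*1) = (1243/14)*(-4) = -2486/7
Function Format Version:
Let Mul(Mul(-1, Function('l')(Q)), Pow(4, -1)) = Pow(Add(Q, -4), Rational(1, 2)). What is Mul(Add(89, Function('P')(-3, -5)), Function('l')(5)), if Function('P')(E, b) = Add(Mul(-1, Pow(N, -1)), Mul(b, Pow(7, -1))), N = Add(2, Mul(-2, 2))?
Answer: Rational(-2486, 7) ≈ -355.14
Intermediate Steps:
N = -2 (N = Add(2, -4) = -2)
Function('P')(E, b) = Add(Rational(1, 2), Mul(Rational(1, 7), b)) (Function('P')(E, b) = Add(Mul(-1, Pow(-2, -1)), Mul(b, Pow(7, -1))) = Add(Mul(-1, Rational(-1, 2)), Mul(b, Rational(1, 7))) = Add(Rational(1, 2), Mul(Rational(1, 7), b)))
Function('l')(Q) = Mul(-4, Pow(Add(-4, Q), Rational(1, 2))) (Function('l')(Q) = Mul(-4, Pow(Add(Q, -4), Rational(1, 2))) = Mul(-4, Pow(Add(-4, Q), Rational(1, 2))))
Mul(Add(89, Function('P')(-3, -5)), Function('l')(5)) = Mul(Add(89, Add(Rational(1, 2), Mul(Rational(1, 7), -5))), Mul(-4, Pow(Add(-4, 5), Rational(1, 2)))) = Mul(Add(89, Add(Rational(1, 2), Rational(-5, 7))), Mul(-4, Pow(1, Rational(1, 2)))) = Mul(Add(89, Rational(-3, 14)), Mul(-4, 1)) = Mul(Rational(1243, 14), -4) = Rational(-2486, 7)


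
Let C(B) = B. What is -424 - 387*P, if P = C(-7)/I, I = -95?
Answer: -42989/95 ≈ -452.52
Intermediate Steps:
P = 7/95 (P = -7/(-95) = -7*(-1/95) = 7/95 ≈ 0.073684)
-424 - 387*P = -424 - 387*7/95 = -424 - 2709/95 = -42989/95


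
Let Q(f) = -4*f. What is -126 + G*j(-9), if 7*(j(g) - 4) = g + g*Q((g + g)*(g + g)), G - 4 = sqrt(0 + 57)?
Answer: 6550 + 1669*sqrt(57) ≈ 19151.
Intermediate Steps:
G = 4 + sqrt(57) (G = 4 + sqrt(0 + 57) = 4 + sqrt(57) ≈ 11.550)
j(g) = 4 - 16*g**3/7 + g/7 (j(g) = 4 + (g + g*(-4*(g + g)*(g + g)))/7 = 4 + (g + g*(-4*2*g*2*g))/7 = 4 + (g + g*(-16*g**2))/7 = 4 + (g - 16*g**3)/7 = 4 + (-16*g**3/7 + g/7) = 4 - 16*g**3/7 + g/7)
-126 + G*j(-9) = -126 + (4 + sqrt(57))*(4 - 16/7*(-9)**3 + (1/7)*(-9)) = -126 + (4 + sqrt(57))*(4 - 16/7*(-729) - 9/7) = -126 + (4 + sqrt(57))*(4 + 11664/7 - 9/7) = -126 + (4 + sqrt(57))*1669 = -126 + (6676 + 1669*sqrt(57)) = 6550 + 1669*sqrt(57)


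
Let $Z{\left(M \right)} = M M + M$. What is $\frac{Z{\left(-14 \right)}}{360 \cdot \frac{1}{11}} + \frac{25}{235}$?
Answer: $\frac{47947}{8460} \approx 5.6675$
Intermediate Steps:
$Z{\left(M \right)} = M + M^{2}$ ($Z{\left(M \right)} = M^{2} + M = M + M^{2}$)
$\frac{Z{\left(-14 \right)}}{360 \cdot \frac{1}{11}} + \frac{25}{235} = \frac{\left(-14\right) \left(1 - 14\right)}{360 \cdot \frac{1}{11}} + \frac{25}{235} = \frac{\left(-14\right) \left(-13\right)}{360 \cdot \frac{1}{11}} + 25 \cdot \frac{1}{235} = \frac{182}{\frac{360}{11}} + \frac{5}{47} = 182 \cdot \frac{11}{360} + \frac{5}{47} = \frac{1001}{180} + \frac{5}{47} = \frac{47947}{8460}$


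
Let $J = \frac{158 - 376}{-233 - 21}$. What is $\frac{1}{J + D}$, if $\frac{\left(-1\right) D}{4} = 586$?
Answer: $- \frac{127}{297579} \approx -0.00042678$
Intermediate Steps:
$D = -2344$ ($D = \left(-4\right) 586 = -2344$)
$J = \frac{109}{127}$ ($J = - \frac{218}{-254} = \left(-218\right) \left(- \frac{1}{254}\right) = \frac{109}{127} \approx 0.85827$)
$\frac{1}{J + D} = \frac{1}{\frac{109}{127} - 2344} = \frac{1}{- \frac{297579}{127}} = - \frac{127}{297579}$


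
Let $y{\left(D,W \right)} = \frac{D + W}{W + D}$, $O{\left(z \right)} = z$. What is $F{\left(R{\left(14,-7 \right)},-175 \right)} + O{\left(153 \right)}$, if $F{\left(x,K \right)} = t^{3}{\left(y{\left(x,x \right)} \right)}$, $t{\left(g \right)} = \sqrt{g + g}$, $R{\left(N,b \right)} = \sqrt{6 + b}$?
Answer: $153 + 2 \sqrt{2} \approx 155.83$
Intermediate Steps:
$y{\left(D,W \right)} = 1$ ($y{\left(D,W \right)} = \frac{D + W}{D + W} = 1$)
$t{\left(g \right)} = \sqrt{2} \sqrt{g}$ ($t{\left(g \right)} = \sqrt{2 g} = \sqrt{2} \sqrt{g}$)
$F{\left(x,K \right)} = 2 \sqrt{2}$ ($F{\left(x,K \right)} = \left(\sqrt{2} \sqrt{1}\right)^{3} = \left(\sqrt{2} \cdot 1\right)^{3} = \left(\sqrt{2}\right)^{3} = 2 \sqrt{2}$)
$F{\left(R{\left(14,-7 \right)},-175 \right)} + O{\left(153 \right)} = 2 \sqrt{2} + 153 = 153 + 2 \sqrt{2}$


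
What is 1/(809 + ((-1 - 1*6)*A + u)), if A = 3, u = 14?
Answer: 1/802 ≈ 0.0012469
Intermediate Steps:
1/(809 + ((-1 - 1*6)*A + u)) = 1/(809 + ((-1 - 1*6)*3 + 14)) = 1/(809 + ((-1 - 6)*3 + 14)) = 1/(809 + (-7*3 + 14)) = 1/(809 + (-21 + 14)) = 1/(809 - 7) = 1/802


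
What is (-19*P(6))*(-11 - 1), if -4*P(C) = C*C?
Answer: -2052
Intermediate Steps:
P(C) = -C²/4 (P(C) = -C*C/4 = -C²/4)
(-19*P(6))*(-11 - 1) = (-(-19)*6²/4)*(-11 - 1) = -(-19)*36/4*(-12) = -19*(-9)*(-12) = 171*(-12) = -2052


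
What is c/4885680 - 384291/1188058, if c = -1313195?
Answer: -343767467819/580447120944 ≈ -0.59225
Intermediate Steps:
c/4885680 - 384291/1188058 = -1313195/4885680 - 384291/1188058 = -1313195*1/4885680 - 384291*1/1188058 = -262639/977136 - 384291/1188058 = -343767467819/580447120944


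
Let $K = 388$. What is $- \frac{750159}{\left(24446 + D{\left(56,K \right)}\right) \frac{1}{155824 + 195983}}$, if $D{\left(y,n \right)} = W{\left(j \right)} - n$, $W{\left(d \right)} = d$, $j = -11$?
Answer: $- \frac{263911187313}{24047} \approx -1.0975 \cdot 10^{7}$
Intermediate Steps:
$D{\left(y,n \right)} = -11 - n$
$- \frac{750159}{\left(24446 + D{\left(56,K \right)}\right) \frac{1}{155824 + 195983}} = - \frac{750159}{\left(24446 - 399\right) \frac{1}{155824 + 195983}} = - \frac{750159}{\left(24446 - 399\right) \frac{1}{351807}} = - \frac{750159}{24047 \cdot \frac{1}{351807}} = - \frac{750159}{\frac{24047}{351807}} = \left(-750159\right) \frac{351807}{24047} = - \frac{263911187313}{24047}$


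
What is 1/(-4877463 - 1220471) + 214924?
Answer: 1310592367015/6097934 ≈ 2.1492e+5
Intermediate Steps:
1/(-4877463 - 1220471) + 214924 = 1/(-6097934) + 214924 = -1/6097934 + 214924 = 1310592367015/6097934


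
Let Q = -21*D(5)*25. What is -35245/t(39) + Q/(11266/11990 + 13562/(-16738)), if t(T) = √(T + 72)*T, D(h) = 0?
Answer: -35245*√111/4329 ≈ -85.777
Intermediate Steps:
t(T) = T*√(72 + T) (t(T) = √(72 + T)*T = T*√(72 + T))
Q = 0 (Q = -21*0*25 = 0*25 = 0)
-35245/t(39) + Q/(11266/11990 + 13562/(-16738)) = -35245*1/(39*√(72 + 39)) + 0/(11266/11990 + 13562/(-16738)) = -35245*√111/4329 + 0/(11266*(1/11990) + 13562*(-1/16738)) = -35245*√111/4329 + 0/(5633/5995 - 6781/8369) = -35245*√111/4329 + 0/(6490482/50172155) = -35245*√111/4329 + 0*(50172155/6490482) = -35245*√111/4329 + 0 = -35245*√111/4329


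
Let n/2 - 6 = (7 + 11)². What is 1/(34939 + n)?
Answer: 1/35599 ≈ 2.8091e-5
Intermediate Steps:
n = 660 (n = 12 + 2*(7 + 11)² = 12 + 2*18² = 12 + 2*324 = 12 + 648 = 660)
1/(34939 + n) = 1/(34939 + 660) = 1/35599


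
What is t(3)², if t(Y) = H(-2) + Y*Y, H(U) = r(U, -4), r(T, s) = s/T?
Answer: 121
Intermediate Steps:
H(U) = -4/U
t(Y) = 2 + Y² (t(Y) = -4/(-2) + Y*Y = -4*(-½) + Y² = 2 + Y²)
t(3)² = (2 + 3²)² = (2 + 9)² = 11² = 121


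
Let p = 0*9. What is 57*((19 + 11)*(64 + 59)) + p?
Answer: 210330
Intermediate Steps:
p = 0
57*((19 + 11)*(64 + 59)) + p = 57*((19 + 11)*(64 + 59)) + 0 = 57*(30*123) + 0 = 57*3690 + 0 = 210330 + 0 = 210330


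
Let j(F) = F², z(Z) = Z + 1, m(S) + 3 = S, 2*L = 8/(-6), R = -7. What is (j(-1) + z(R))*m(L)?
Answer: 55/3 ≈ 18.333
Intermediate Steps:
L = -⅔ (L = (8/(-6))/2 = (8*(-⅙))/2 = (½)*(-4/3) = -⅔ ≈ -0.66667)
m(S) = -3 + S
z(Z) = 1 + Z
(j(-1) + z(R))*m(L) = ((-1)² + (1 - 7))*(-3 - ⅔) = (1 - 6)*(-11/3) = -5*(-11/3) = 55/3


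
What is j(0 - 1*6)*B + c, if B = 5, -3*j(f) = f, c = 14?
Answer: 24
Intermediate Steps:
j(f) = -f/3
j(0 - 1*6)*B + c = -(0 - 1*6)/3*5 + 14 = -(0 - 6)/3*5 + 14 = -⅓*(-6)*5 + 14 = 2*5 + 14 = 10 + 14 = 24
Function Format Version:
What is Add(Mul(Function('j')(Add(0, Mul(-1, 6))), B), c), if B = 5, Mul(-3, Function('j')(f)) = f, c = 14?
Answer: 24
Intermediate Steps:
Function('j')(f) = Mul(Rational(-1, 3), f)
Add(Mul(Function('j')(Add(0, Mul(-1, 6))), B), c) = Add(Mul(Mul(Rational(-1, 3), Add(0, Mul(-1, 6))), 5), 14) = Add(Mul(Mul(Rational(-1, 3), Add(0, -6)), 5), 14) = Add(Mul(Mul(Rational(-1, 3), -6), 5), 14) = Add(Mul(2, 5), 14) = Add(10, 14) = 24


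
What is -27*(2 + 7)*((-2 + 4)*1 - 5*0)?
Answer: -486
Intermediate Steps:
-27*(2 + 7)*((-2 + 4)*1 - 5*0) = -243*(2*1 + 0) = -243*(2 + 0) = -243*2 = -27*18 = -486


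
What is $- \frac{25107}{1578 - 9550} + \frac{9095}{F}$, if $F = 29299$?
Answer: $\frac{808115333}{233571628} \approx 3.4598$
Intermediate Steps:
$- \frac{25107}{1578 - 9550} + \frac{9095}{F} = - \frac{25107}{1578 - 9550} + \frac{9095}{29299} = - \frac{25107}{1578 - 9550} + 9095 \cdot \frac{1}{29299} = - \frac{25107}{-7972} + \frac{9095}{29299} = \left(-25107\right) \left(- \frac{1}{7972}\right) + \frac{9095}{29299} = \frac{25107}{7972} + \frac{9095}{29299} = \frac{808115333}{233571628}$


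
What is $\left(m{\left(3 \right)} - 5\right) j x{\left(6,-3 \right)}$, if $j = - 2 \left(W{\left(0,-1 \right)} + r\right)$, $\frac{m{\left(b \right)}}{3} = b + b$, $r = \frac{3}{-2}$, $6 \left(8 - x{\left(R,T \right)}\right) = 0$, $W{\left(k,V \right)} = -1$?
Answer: $520$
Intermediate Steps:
$x{\left(R,T \right)} = 8$ ($x{\left(R,T \right)} = 8 - 0 = 8 + 0 = 8$)
$r = - \frac{3}{2}$ ($r = 3 \left(- \frac{1}{2}\right) = - \frac{3}{2} \approx -1.5$)
$m{\left(b \right)} = 6 b$ ($m{\left(b \right)} = 3 \left(b + b\right) = 3 \cdot 2 b = 6 b$)
$j = 5$ ($j = - 2 \left(-1 - \frac{3}{2}\right) = \left(-2\right) \left(- \frac{5}{2}\right) = 5$)
$\left(m{\left(3 \right)} - 5\right) j x{\left(6,-3 \right)} = \left(6 \cdot 3 - 5\right) 5 \cdot 8 = \left(18 - 5\right) 5 \cdot 8 = 13 \cdot 5 \cdot 8 = 65 \cdot 8 = 520$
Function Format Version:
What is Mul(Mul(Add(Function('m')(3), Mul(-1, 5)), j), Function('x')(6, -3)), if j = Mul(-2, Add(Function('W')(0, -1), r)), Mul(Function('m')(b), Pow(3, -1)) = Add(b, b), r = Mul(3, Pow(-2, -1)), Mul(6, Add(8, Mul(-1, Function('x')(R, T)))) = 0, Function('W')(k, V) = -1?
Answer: 520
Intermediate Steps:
Function('x')(R, T) = 8 (Function('x')(R, T) = Add(8, Mul(Rational(-1, 6), 0)) = Add(8, 0) = 8)
r = Rational(-3, 2) (r = Mul(3, Rational(-1, 2)) = Rational(-3, 2) ≈ -1.5000)
Function('m')(b) = Mul(6, b) (Function('m')(b) = Mul(3, Add(b, b)) = Mul(3, Mul(2, b)) = Mul(6, b))
j = 5 (j = Mul(-2, Add(-1, Rational(-3, 2))) = Mul(-2, Rational(-5, 2)) = 5)
Mul(Mul(Add(Function('m')(3), Mul(-1, 5)), j), Function('x')(6, -3)) = Mul(Mul(Add(Mul(6, 3), Mul(-1, 5)), 5), 8) = Mul(Mul(Add(18, -5), 5), 8) = Mul(Mul(13, 5), 8) = Mul(65, 8) = 520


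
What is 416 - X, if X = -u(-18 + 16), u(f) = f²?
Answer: 420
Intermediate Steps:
X = -4 (X = -(-18 + 16)² = -1*(-2)² = -1*4 = -4)
416 - X = 416 - 1*(-4) = 416 + 4 = 420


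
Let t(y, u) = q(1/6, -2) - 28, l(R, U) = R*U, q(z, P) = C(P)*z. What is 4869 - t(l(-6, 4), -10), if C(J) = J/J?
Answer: 29381/6 ≈ 4896.8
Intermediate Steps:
C(J) = 1
q(z, P) = z (q(z, P) = 1*z = z)
t(y, u) = -167/6 (t(y, u) = 1/6 - 28 = ⅙ - 28 = -167/6)
4869 - t(l(-6, 4), -10) = 4869 - 1*(-167/6) = 4869 + 167/6 = 29381/6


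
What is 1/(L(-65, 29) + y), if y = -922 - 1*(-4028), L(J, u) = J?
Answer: 1/3041 ≈ 0.00032884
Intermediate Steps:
y = 3106 (y = -922 + 4028 = 3106)
1/(L(-65, 29) + y) = 1/(-65 + 3106) = 1/3041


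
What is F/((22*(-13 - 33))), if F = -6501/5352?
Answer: 197/164128 ≈ 0.0012003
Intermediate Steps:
F = -2167/1784 (F = -6501*1/5352 = -2167/1784 ≈ -1.2147)
F/((22*(-13 - 33))) = -2167*1/(22*(-13 - 33))/1784 = -2167/(1784*(22*(-46))) = -2167/1784/(-1012) = -2167/1784*(-1/1012) = 197/164128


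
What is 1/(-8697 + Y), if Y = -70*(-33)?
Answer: -1/6387 ≈ -0.00015657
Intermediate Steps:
Y = 2310
1/(-8697 + Y) = 1/(-8697 + 2310) = 1/(-6387) = -1/6387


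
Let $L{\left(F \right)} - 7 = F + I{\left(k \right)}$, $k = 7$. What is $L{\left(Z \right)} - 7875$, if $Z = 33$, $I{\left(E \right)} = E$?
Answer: $-7828$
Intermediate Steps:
$L{\left(F \right)} = 14 + F$ ($L{\left(F \right)} = 7 + \left(F + 7\right) = 7 + \left(7 + F\right) = 14 + F$)
$L{\left(Z \right)} - 7875 = \left(14 + 33\right) - 7875 = 47 - 7875 = -7828$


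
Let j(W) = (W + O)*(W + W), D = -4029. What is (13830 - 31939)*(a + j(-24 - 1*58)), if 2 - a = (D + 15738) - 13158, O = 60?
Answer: -91613431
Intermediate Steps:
a = 1451 (a = 2 - ((-4029 + 15738) - 13158) = 2 - (11709 - 13158) = 2 - 1*(-1449) = 2 + 1449 = 1451)
j(W) = 2*W*(60 + W) (j(W) = (W + 60)*(W + W) = (60 + W)*(2*W) = 2*W*(60 + W))
(13830 - 31939)*(a + j(-24 - 1*58)) = (13830 - 31939)*(1451 + 2*(-24 - 1*58)*(60 + (-24 - 1*58))) = -18109*(1451 + 2*(-24 - 58)*(60 + (-24 - 58))) = -18109*(1451 + 2*(-82)*(60 - 82)) = -18109*(1451 + 2*(-82)*(-22)) = -18109*(1451 + 3608) = -18109*5059 = -91613431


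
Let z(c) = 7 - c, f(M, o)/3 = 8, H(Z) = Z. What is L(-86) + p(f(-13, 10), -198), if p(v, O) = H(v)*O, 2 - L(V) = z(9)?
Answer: -4748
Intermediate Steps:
f(M, o) = 24 (f(M, o) = 3*8 = 24)
L(V) = 4 (L(V) = 2 - (7 - 1*9) = 2 - (7 - 9) = 2 - 1*(-2) = 2 + 2 = 4)
p(v, O) = O*v (p(v, O) = v*O = O*v)
L(-86) + p(f(-13, 10), -198) = 4 - 198*24 = 4 - 4752 = -4748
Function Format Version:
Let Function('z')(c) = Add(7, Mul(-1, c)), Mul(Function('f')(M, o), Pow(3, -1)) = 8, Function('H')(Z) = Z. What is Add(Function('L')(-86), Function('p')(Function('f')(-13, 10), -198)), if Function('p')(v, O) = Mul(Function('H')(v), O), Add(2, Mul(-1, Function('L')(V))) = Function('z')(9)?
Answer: -4748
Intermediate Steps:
Function('f')(M, o) = 24 (Function('f')(M, o) = Mul(3, 8) = 24)
Function('L')(V) = 4 (Function('L')(V) = Add(2, Mul(-1, Add(7, Mul(-1, 9)))) = Add(2, Mul(-1, Add(7, -9))) = Add(2, Mul(-1, -2)) = Add(2, 2) = 4)
Function('p')(v, O) = Mul(O, v) (Function('p')(v, O) = Mul(v, O) = Mul(O, v))
Add(Function('L')(-86), Function('p')(Function('f')(-13, 10), -198)) = Add(4, Mul(-198, 24)) = Add(4, -4752) = -4748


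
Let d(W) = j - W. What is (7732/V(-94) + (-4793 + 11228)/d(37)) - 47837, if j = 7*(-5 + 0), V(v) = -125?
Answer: -47988231/1000 ≈ -47988.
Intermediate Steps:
j = -35 (j = 7*(-5) = -35)
d(W) = -35 - W
(7732/V(-94) + (-4793 + 11228)/d(37)) - 47837 = (7732/(-125) + (-4793 + 11228)/(-35 - 1*37)) - 47837 = (7732*(-1/125) + 6435/(-35 - 37)) - 47837 = (-7732/125 + 6435/(-72)) - 47837 = (-7732/125 + 6435*(-1/72)) - 47837 = (-7732/125 - 715/8) - 47837 = -151231/1000 - 47837 = -47988231/1000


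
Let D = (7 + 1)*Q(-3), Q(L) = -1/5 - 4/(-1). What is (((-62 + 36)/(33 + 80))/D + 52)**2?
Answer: 199372073121/73753744 ≈ 2703.2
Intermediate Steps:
Q(L) = 19/5 (Q(L) = -1*1/5 - 4*(-1) = -1/5 + 4 = 19/5)
D = 152/5 (D = (7 + 1)*(19/5) = 8*(19/5) = 152/5 ≈ 30.400)
(((-62 + 36)/(33 + 80))/D + 52)**2 = (((-62 + 36)/(33 + 80))/(152/5) + 52)**2 = (-26/113*(5/152) + 52)**2 = (-26*1/113*(5/152) + 52)**2 = (-26/113*5/152 + 52)**2 = (-65/8588 + 52)**2 = (446511/8588)**2 = 199372073121/73753744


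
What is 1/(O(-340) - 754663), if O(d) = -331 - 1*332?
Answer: -1/755326 ≈ -1.3239e-6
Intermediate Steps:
O(d) = -663 (O(d) = -331 - 332 = -663)
1/(O(-340) - 754663) = 1/(-663 - 754663) = 1/(-755326) = -1/755326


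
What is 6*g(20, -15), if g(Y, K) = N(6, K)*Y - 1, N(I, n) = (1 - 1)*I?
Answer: -6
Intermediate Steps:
N(I, n) = 0 (N(I, n) = 0*I = 0)
g(Y, K) = -1 (g(Y, K) = 0*Y - 1 = 0 - 1 = -1)
6*g(20, -15) = 6*(-1) = -6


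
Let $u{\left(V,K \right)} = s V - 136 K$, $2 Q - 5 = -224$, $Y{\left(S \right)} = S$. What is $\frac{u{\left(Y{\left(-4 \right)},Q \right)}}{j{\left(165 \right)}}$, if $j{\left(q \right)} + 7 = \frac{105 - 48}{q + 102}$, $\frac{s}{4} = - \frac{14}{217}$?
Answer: $- \frac{10272469}{4681} \approx -2194.5$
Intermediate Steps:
$s = - \frac{8}{31}$ ($s = 4 \left(- \frac{14}{217}\right) = 4 \left(\left(-14\right) \frac{1}{217}\right) = 4 \left(- \frac{2}{31}\right) = - \frac{8}{31} \approx -0.25806$)
$j{\left(q \right)} = -7 + \frac{57}{102 + q}$ ($j{\left(q \right)} = -7 + \frac{105 - 48}{q + 102} = -7 + \frac{57}{102 + q}$)
$Q = - \frac{219}{2}$ ($Q = \frac{5}{2} + \frac{1}{2} \left(-224\right) = \frac{5}{2} - 112 = - \frac{219}{2} \approx -109.5$)
$u{\left(V,K \right)} = - 136 K - \frac{8 V}{31}$ ($u{\left(V,K \right)} = - \frac{8 V}{31} - 136 K = - 136 K - \frac{8 V}{31}$)
$\frac{u{\left(Y{\left(-4 \right)},Q \right)}}{j{\left(165 \right)}} = \frac{\left(-136\right) \left(- \frac{219}{2}\right) - - \frac{32}{31}}{\frac{1}{102 + 165} \left(-657 - 1155\right)} = \frac{14892 + \frac{32}{31}}{\frac{1}{267} \left(-657 - 1155\right)} = \frac{461684}{31 \cdot \frac{1}{267} \left(-1812\right)} = \frac{461684}{31 \left(- \frac{604}{89}\right)} = \frac{461684}{31} \left(- \frac{89}{604}\right) = - \frac{10272469}{4681}$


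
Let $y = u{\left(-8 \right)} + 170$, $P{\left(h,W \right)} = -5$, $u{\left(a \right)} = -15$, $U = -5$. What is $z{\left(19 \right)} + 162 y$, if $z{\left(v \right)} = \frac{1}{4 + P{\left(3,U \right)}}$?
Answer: $25109$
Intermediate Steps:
$z{\left(v \right)} = -1$ ($z{\left(v \right)} = \frac{1}{4 - 5} = \frac{1}{-1} = -1$)
$y = 155$ ($y = -15 + 170 = 155$)
$z{\left(19 \right)} + 162 y = -1 + 162 \cdot 155 = -1 + 25110 = 25109$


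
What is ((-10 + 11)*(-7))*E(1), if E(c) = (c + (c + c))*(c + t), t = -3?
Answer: 42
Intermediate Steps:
E(c) = 3*c*(-3 + c) (E(c) = (c + (c + c))*(c - 3) = (c + 2*c)*(-3 + c) = (3*c)*(-3 + c) = 3*c*(-3 + c))
((-10 + 11)*(-7))*E(1) = ((-10 + 11)*(-7))*(3*1*(-3 + 1)) = (1*(-7))*(3*1*(-2)) = -7*(-6) = 42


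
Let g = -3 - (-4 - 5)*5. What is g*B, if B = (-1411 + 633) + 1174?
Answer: 16632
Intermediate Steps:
g = 42 (g = -3 - (-9)*5 = -3 - 1*(-45) = -3 + 45 = 42)
B = 396 (B = -778 + 1174 = 396)
g*B = 42*396 = 16632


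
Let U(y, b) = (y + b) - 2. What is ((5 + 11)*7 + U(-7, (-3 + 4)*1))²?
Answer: 10816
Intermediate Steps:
U(y, b) = -2 + b + y (U(y, b) = (b + y) - 2 = -2 + b + y)
((5 + 11)*7 + U(-7, (-3 + 4)*1))² = ((5 + 11)*7 + (-2 + (-3 + 4)*1 - 7))² = (16*7 + (-2 + 1*1 - 7))² = (112 + (-2 + 1 - 7))² = (112 - 8)² = 104² = 10816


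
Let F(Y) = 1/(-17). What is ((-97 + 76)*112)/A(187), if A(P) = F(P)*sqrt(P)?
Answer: 2352*sqrt(187)/11 ≈ 2923.9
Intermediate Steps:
F(Y) = -1/17
A(P) = -sqrt(P)/17
((-97 + 76)*112)/A(187) = ((-97 + 76)*112)/((-sqrt(187)/17)) = (-21*112)*(-sqrt(187)/11) = -(-2352)*sqrt(187)/11 = 2352*sqrt(187)/11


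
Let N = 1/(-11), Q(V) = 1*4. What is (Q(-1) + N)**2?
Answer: 1849/121 ≈ 15.281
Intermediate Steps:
Q(V) = 4
N = -1/11 (N = 1*(-1/11) = -1/11 ≈ -0.090909)
(Q(-1) + N)**2 = (4 - 1/11)**2 = (43/11)**2 = 1849/121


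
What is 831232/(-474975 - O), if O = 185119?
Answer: -415616/330047 ≈ -1.2593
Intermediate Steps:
831232/(-474975 - O) = 831232/(-474975 - 1*185119) = 831232/(-474975 - 185119) = 831232/(-660094) = 831232*(-1/660094) = -415616/330047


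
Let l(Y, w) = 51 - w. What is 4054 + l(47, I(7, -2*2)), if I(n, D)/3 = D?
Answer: 4117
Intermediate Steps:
I(n, D) = 3*D
4054 + l(47, I(7, -2*2)) = 4054 + (51 - 3*(-2*2)) = 4054 + (51 - 3*(-4)) = 4054 + (51 - 1*(-12)) = 4054 + (51 + 12) = 4054 + 63 = 4117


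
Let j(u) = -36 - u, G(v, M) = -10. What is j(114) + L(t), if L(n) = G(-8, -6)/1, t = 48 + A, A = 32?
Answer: -160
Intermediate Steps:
t = 80 (t = 48 + 32 = 80)
L(n) = -10 (L(n) = -10/1 = -10*1 = -10)
j(114) + L(t) = (-36 - 1*114) - 10 = (-36 - 114) - 10 = -150 - 10 = -160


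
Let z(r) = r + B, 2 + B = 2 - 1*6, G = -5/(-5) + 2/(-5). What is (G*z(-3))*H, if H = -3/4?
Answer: 81/20 ≈ 4.0500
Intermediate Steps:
G = ⅗ (G = -5*(-⅕) + 2*(-⅕) = 1 - ⅖ = ⅗ ≈ 0.60000)
H = -¾ (H = -3*¼ = -¾ ≈ -0.75000)
B = -6 (B = -2 + (2 - 1*6) = -2 + (2 - 6) = -2 - 4 = -6)
z(r) = -6 + r (z(r) = r - 6 = -6 + r)
(G*z(-3))*H = (3*(-6 - 3)/5)*(-¾) = ((⅗)*(-9))*(-¾) = -27/5*(-¾) = 81/20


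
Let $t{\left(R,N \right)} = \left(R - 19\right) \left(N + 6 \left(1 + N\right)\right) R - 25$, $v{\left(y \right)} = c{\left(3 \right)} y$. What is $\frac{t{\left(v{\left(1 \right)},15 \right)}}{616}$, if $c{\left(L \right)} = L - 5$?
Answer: $\frac{4637}{616} \approx 7.5276$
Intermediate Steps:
$c{\left(L \right)} = -5 + L$ ($c{\left(L \right)} = L - 5 = -5 + L$)
$v{\left(y \right)} = - 2 y$ ($v{\left(y \right)} = \left(-5 + 3\right) y = - 2 y$)
$t{\left(R,N \right)} = -25 + R \left(-19 + R\right) \left(6 + 7 N\right)$ ($t{\left(R,N \right)} = \left(-19 + R\right) \left(N + \left(6 + 6 N\right)\right) R - 25 = \left(-19 + R\right) \left(6 + 7 N\right) R - 25 = R \left(-19 + R\right) \left(6 + 7 N\right) - 25 = -25 + R \left(-19 + R\right) \left(6 + 7 N\right)$)
$\frac{t{\left(v{\left(1 \right)},15 \right)}}{616} = \frac{-25 - 114 \left(\left(-2\right) 1\right) + 6 \left(\left(-2\right) 1\right)^{2} - 1995 \left(\left(-2\right) 1\right) + 7 \cdot 15 \left(\left(-2\right) 1\right)^{2}}{616} = \left(-25 - -228 + 6 \left(-2\right)^{2} - 1995 \left(-2\right) + 7 \cdot 15 \left(-2\right)^{2}\right) \frac{1}{616} = \left(-25 + 228 + 6 \cdot 4 + 3990 + 7 \cdot 15 \cdot 4\right) \frac{1}{616} = \left(-25 + 228 + 24 + 3990 + 420\right) \frac{1}{616} = 4637 \cdot \frac{1}{616} = \frac{4637}{616}$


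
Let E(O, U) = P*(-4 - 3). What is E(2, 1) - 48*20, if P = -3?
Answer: -939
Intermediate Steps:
E(O, U) = 21 (E(O, U) = -3*(-4 - 3) = -3*(-7) = 21)
E(2, 1) - 48*20 = 21 - 48*20 = 21 - 960 = -939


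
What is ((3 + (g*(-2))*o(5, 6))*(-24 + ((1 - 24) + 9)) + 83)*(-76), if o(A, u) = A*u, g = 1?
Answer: -170924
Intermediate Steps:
((3 + (g*(-2))*o(5, 6))*(-24 + ((1 - 24) + 9)) + 83)*(-76) = ((3 + (1*(-2))*(5*6))*(-24 + ((1 - 24) + 9)) + 83)*(-76) = ((3 - 2*30)*(-24 + (-23 + 9)) + 83)*(-76) = ((3 - 60)*(-24 - 14) + 83)*(-76) = (-57*(-38) + 83)*(-76) = (2166 + 83)*(-76) = 2249*(-76) = -170924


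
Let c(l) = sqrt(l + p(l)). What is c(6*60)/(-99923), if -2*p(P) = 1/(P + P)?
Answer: -sqrt(5183990)/11990760 ≈ -0.00018988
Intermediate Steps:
p(P) = -1/(4*P) (p(P) = -1/(2*(P + P)) = -1/(2*P)/2 = -1/(4*P))
c(l) = sqrt(l - 1/(4*l))
c(6*60)/(-99923) = (sqrt(-1/(6*60) + 4*(6*60))/2)/(-99923) = (sqrt(-1/360 + 4*360)/2)*(-1/99923) = (sqrt(-1*1/360 + 1440)/2)*(-1/99923) = (sqrt(-1/360 + 1440)/2)*(-1/99923) = (sqrt(518399/360)/2)*(-1/99923) = ((sqrt(5183990)/60)/2)*(-1/99923) = (sqrt(5183990)/120)*(-1/99923) = -sqrt(5183990)/11990760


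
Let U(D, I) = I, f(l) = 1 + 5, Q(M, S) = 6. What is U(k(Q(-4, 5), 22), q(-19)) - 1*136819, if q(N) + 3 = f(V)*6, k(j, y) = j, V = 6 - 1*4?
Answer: -136786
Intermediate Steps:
V = 2 (V = 6 - 4 = 2)
f(l) = 6
q(N) = 33 (q(N) = -3 + 6*6 = -3 + 36 = 33)
U(k(Q(-4, 5), 22), q(-19)) - 1*136819 = 33 - 1*136819 = 33 - 136819 = -136786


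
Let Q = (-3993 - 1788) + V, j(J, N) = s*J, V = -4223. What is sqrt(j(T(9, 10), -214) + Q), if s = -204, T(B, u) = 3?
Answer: 2*I*sqrt(2654) ≈ 103.03*I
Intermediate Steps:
j(J, N) = -204*J
Q = -10004 (Q = (-3993 - 1788) - 4223 = -5781 - 4223 = -10004)
sqrt(j(T(9, 10), -214) + Q) = sqrt(-204*3 - 10004) = sqrt(-612 - 10004) = sqrt(-10616) = 2*I*sqrt(2654)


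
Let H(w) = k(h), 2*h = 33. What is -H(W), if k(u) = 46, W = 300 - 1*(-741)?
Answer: -46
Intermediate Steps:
W = 1041 (W = 300 + 741 = 1041)
h = 33/2 (h = (½)*33 = 33/2 ≈ 16.500)
H(w) = 46
-H(W) = -1*46 = -46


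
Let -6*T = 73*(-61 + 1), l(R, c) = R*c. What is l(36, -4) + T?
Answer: 586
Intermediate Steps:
T = 730 (T = -73*(-61 + 1)/6 = -73*(-60)/6 = -⅙*(-4380) = 730)
l(36, -4) + T = 36*(-4) + 730 = -144 + 730 = 586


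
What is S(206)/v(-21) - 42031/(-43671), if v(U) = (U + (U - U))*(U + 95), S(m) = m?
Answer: 3128886/3770263 ≈ 0.82989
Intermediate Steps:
v(U) = U*(95 + U) (v(U) = (U + 0)*(95 + U) = U*(95 + U))
S(206)/v(-21) - 42031/(-43671) = 206/((-21*(95 - 21))) - 42031/(-43671) = 206/((-21*74)) - 42031*(-1/43671) = 206/(-1554) + 42031/43671 = 206*(-1/1554) + 42031/43671 = -103/777 + 42031/43671 = 3128886/3770263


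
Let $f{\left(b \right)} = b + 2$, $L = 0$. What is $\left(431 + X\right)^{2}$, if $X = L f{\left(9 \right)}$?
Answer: $185761$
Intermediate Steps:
$f{\left(b \right)} = 2 + b$
$X = 0$ ($X = 0 \left(2 + 9\right) = 0 \cdot 11 = 0$)
$\left(431 + X\right)^{2} = \left(431 + 0\right)^{2} = 431^{2} = 185761$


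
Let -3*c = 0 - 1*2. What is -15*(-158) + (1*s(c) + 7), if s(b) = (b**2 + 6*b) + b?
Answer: 21439/9 ≈ 2382.1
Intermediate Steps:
c = 2/3 (c = -(0 - 1*2)/3 = -(0 - 2)/3 = -1/3*(-2) = 2/3 ≈ 0.66667)
s(b) = b**2 + 7*b
-15*(-158) + (1*s(c) + 7) = -15*(-158) + (1*(2*(7 + 2/3)/3) + 7) = 2370 + (1*((2/3)*(23/3)) + 7) = 2370 + (1*(46/9) + 7) = 2370 + (46/9 + 7) = 2370 + 109/9 = 21439/9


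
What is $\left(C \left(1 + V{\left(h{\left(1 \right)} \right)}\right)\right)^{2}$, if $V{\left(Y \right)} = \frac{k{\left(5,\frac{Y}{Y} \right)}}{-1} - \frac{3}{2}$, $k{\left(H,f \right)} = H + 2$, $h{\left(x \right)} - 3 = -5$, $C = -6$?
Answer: $2025$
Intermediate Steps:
$h{\left(x \right)} = -2$ ($h{\left(x \right)} = 3 - 5 = -2$)
$k{\left(H,f \right)} = 2 + H$
$V{\left(Y \right)} = - \frac{17}{2}$ ($V{\left(Y \right)} = \frac{2 + 5}{-1} - \frac{3}{2} = 7 \left(-1\right) - \frac{3}{2} = -7 - \frac{3}{2} = - \frac{17}{2}$)
$\left(C \left(1 + V{\left(h{\left(1 \right)} \right)}\right)\right)^{2} = \left(- 6 \left(1 - \frac{17}{2}\right)\right)^{2} = \left(\left(-6\right) \left(- \frac{15}{2}\right)\right)^{2} = 45^{2} = 2025$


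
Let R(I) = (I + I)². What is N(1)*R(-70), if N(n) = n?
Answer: 19600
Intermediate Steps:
R(I) = 4*I² (R(I) = (2*I)² = 4*I²)
N(1)*R(-70) = 1*(4*(-70)²) = 1*(4*4900) = 1*19600 = 19600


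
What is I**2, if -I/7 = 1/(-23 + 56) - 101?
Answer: 544008976/1089 ≈ 4.9955e+5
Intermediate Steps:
I = 23324/33 (I = -7*(1/(-23 + 56) - 101) = -7*(1/33 - 101) = -7*(-3332/33) = 23324/33 ≈ 706.79)
I**2 = (23324/33)**2 = 544008976/1089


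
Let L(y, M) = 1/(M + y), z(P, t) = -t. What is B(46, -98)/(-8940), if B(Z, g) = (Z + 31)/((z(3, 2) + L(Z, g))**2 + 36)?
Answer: -52052/242204715 ≈ -0.00021491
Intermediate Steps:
B(Z, g) = (31 + Z)/(36 + (-2 + 1/(Z + g))**2) (B(Z, g) = (Z + 31)/((-1*2 + 1/(g + Z))**2 + 36) = (31 + Z)/((-2 + 1/(Z + g))**2 + 36) = (31 + Z)/(36 + (-2 + 1/(Z + g))**2))
B(46, -98)/(-8940) = ((31 + 46)/(36 + (2 - 1/(46 - 98))**2))/(-8940) = (77/(36 + (2 - 1/(-52))**2))*(-1/8940) = (77/(36 + (2 - 1*(-1/52))**2))*(-1/8940) = (77/(36 + (2 + 1/52)**2))*(-1/8940) = (77/(36 + (105/52)**2))*(-1/8940) = (77/(36 + 11025/2704))*(-1/8940) = (77/(108369/2704))*(-1/8940) = ((2704/108369)*77)*(-1/8940) = (208208/108369)*(-1/8940) = -52052/242204715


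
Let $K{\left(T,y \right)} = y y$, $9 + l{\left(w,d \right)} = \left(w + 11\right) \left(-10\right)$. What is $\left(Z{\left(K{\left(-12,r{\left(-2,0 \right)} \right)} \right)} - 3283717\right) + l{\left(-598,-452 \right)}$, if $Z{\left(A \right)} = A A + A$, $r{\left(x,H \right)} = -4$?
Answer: $-3277584$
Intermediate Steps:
$l{\left(w,d \right)} = -119 - 10 w$ ($l{\left(w,d \right)} = -9 + \left(w + 11\right) \left(-10\right) = -9 + \left(11 + w\right) \left(-10\right) = -9 - \left(110 + 10 w\right) = -119 - 10 w$)
$K{\left(T,y \right)} = y^{2}$
$Z{\left(A \right)} = A + A^{2}$ ($Z{\left(A \right)} = A^{2} + A = A + A^{2}$)
$\left(Z{\left(K{\left(-12,r{\left(-2,0 \right)} \right)} \right)} - 3283717\right) + l{\left(-598,-452 \right)} = \left(\left(-4\right)^{2} \left(1 + \left(-4\right)^{2}\right) - 3283717\right) - -5861 = \left(16 \left(1 + 16\right) - 3283717\right) + \left(-119 + 5980\right) = \left(16 \cdot 17 - 3283717\right) + 5861 = \left(272 - 3283717\right) + 5861 = -3283445 + 5861 = -3277584$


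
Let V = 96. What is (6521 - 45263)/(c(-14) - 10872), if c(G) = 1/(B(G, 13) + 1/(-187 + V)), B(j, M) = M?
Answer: 45793044/12850613 ≈ 3.5635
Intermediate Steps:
c(G) = 91/1182 (c(G) = 1/(13 + 1/(-187 + 96)) = 1/(13 + 1/(-91)) = 1/(13 - 1/91) = 1/(1182/91) = 91/1182)
(6521 - 45263)/(c(-14) - 10872) = (6521 - 45263)/(91/1182 - 10872) = -38742/(-12850613/1182) = -38742*(-1182/12850613) = 45793044/12850613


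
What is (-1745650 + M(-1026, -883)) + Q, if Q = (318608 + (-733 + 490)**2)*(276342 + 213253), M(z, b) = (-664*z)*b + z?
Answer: 184295676127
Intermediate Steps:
M(z, b) = z - 664*b*z (M(z, b) = -664*b*z + z = z - 664*b*z)
Q = 184898978915 (Q = (318608 + (-243)**2)*489595 = (318608 + 59049)*489595 = 377657*489595 = 184898978915)
(-1745650 + M(-1026, -883)) + Q = (-1745650 - 1026*(1 - 664*(-883))) + 184898978915 = (-1745650 - 1026*(1 + 586312)) + 184898978915 = (-1745650 - 1026*586313) + 184898978915 = (-1745650 - 601557138) + 184898978915 = -603302788 + 184898978915 = 184295676127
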